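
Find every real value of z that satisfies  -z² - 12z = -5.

z = -12.4031 or z = 0.4031

Rearrange to standard form: -z² - 12z + 5 = 0.
Discriminant: (-12)² − 4·(-1)·5 = 164.
Quadratic formula: z = (12 ± √164) / (-2).
So z = -√(41) - 6 ≈ -12.4031 or z = -6 + √(41) ≈ 0.4031.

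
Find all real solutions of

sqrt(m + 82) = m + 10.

Square both sides: m + 82 = (m + 10)^2.
Expand and rearrange: m^2 + 19m + 18 = 0.
Solving gives m = -1 or m = -18.
Check each candidate in the original equation:
  m = -1: sqrt(81) = 9, while m + 10 = 9 — valid.
  m = -18: sqrt(64) = 8, while m + 10 = -8 — extraneous.

m = -1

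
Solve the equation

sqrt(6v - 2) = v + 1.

Square both sides: 6v - 2 = (v + 1)^2.
Expand and rearrange: v^2 - 4v + 3 = 0.
Solving gives v = 3 or v = 1.
Check each candidate in the original equation:
  v = 3: sqrt(16) = 4, while v + 1 = 4 — valid.
  v = 1: sqrt(4) = 2, while v + 1 = 2 — valid.

v = 1 or v = 3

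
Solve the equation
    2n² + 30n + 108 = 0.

n = -9 or n = -6

Factor: 2(n + 9)(n + 6) = 0.
So n = -9 or n = -6.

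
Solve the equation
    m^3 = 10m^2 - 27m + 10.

Rearrange: m^3 - 10m^2 + 27m - 10 = 0.
Possible rational roots are divisors of -10. Testing m = 5 gives 0, so (m - 5) is a factor.
Divide: m^3 - 10m^2 + 27m - 10 = (m - 5)(m^2 - 5m + 2).
Apply the quadratic formula to m^2 - 5m + 2 = 0: m = (5 +/- sqrt(17))/2, i.e. m ~= 4.5616 or m ~= 0.4384.

m = 0.4384 or m = 4.5616 or m = 5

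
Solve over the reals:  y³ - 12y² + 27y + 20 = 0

Possible rational roots are divisors of 20. Testing y = 4 gives 0, so (y - 4) is a factor.
Divide: y³ - 12y² + 27y + 20 = (y - 4)(y² - 8y - 5).
Apply the quadratic formula to y² - 8y - 5 = 0: y = (8 ± √84)/2, i.e. y ≈ 8.5826 or y ≈ -0.5826.

y = -0.5826 or y = 4 or y = 8.5826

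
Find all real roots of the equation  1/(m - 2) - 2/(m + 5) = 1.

Multiply both sides by (m - 2)(m + 5):
(m + 5) - 2(m - 2) = (m - 2)(m + 5).
Expand and collect terms: m² + 4m - 19 = 0.
By the quadratic formula, m = (-4 ± √92) / 2, so m ≈ 2.7958 or m ≈ -6.7958.
Neither value makes a denominator zero (m ≠ 2, m ≠ -5), so both are valid.

m = -6.7958 or m = 2.7958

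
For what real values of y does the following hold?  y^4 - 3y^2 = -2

Let u = y^2. The equation becomes u^2 - 3u + 2 = 0.
Factor: (u - 1)(u - 2) = 0, so u = 1 or u = 2.
y^2 = 1 gives y = +/-1.
y^2 = 2 gives y = +/-sqrt(2) ~= +/-1.4142.

y = -1.4142 or y = -1 or y = 1 or y = 1.4142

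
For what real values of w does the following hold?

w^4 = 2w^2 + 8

Let u = w^2. The equation becomes u^2 - 2u - 8 = 0.
Factor: (u - 4)(u + 2) = 0, so u = 4 or u = -2.
w^2 = 4 gives w = +/-2.
w^2 = -2 < 0 has no real solution.

w = -2 or w = 2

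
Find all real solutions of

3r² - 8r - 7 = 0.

r = -0.6943 or r = 3.3609

Discriminant: (-8)² − 4·3·(-7) = 148.
Quadratic formula: r = (8 ± √148) / 6.
So r = 4/3 + √(37)/3 ≈ 3.3609 or r = 4/3 - √(37)/3 ≈ -0.6943.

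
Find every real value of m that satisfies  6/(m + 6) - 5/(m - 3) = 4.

m = -4.184 or m = 1.434

Multiply both sides by (m + 6)(m - 3):
6(m - 3) - 5(m + 6) = 4(m + 6)(m - 3).
Expand and collect terms: 4m² + 11m - 24 = 0.
By the quadratic formula, m = (-11 ± √505) / 8, so m ≈ 1.434 or m ≈ -4.184.
Neither value makes a denominator zero (m ≠ -6, m ≠ 3), so both are valid.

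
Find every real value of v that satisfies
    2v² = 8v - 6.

v = 1 or v = 3

Bring every term to one side: 2v² - 8v + 6 = 0.
Factor: 2(v - 3)(v - 1) = 0.
So v = 3 or v = 1.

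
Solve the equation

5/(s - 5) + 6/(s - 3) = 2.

s = 3.9105 or s = 9.5895

Multiply both sides by (s - 5)(s - 3):
5(s - 3) + 6(s - 5) = 2(s - 5)(s - 3).
Expand and collect terms: 2s² - 27s + 75 = 0.
By the quadratic formula, s = (27 ± √129) / 4, so s ≈ 9.5895 or s ≈ 3.9105.
Neither value makes a denominator zero (s ≠ 5, s ≠ 3), so both are valid.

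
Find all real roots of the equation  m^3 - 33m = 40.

Rearrange: m^3 - 33m - 40 = 0.
Possible rational roots are divisors of -40. Testing m = -5 gives 0, so (m + 5) is a factor.
Divide: m^3 - 33m - 40 = (m + 5)(m^2 - 5m - 8).
Apply the quadratic formula to m^2 - 5m - 8 = 0: m = (5 +/- sqrt(57))/2, i.e. m ~= 6.2749 or m ~= -1.2749.

m = -5 or m = -1.2749 or m = 6.2749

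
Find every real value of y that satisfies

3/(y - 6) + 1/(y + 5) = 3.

y = -4.6952 or y = 7.0285

Multiply both sides by (y - 6)(y + 5):
3(y + 5) + (y - 6) = 3(y - 6)(y + 5).
Expand and collect terms: 3y² - 7y - 99 = 0.
By the quadratic formula, y = (7 ± √1237) / 6, so y ≈ 7.0285 or y ≈ -4.6952.
Neither value makes a denominator zero (y ≠ 6, y ≠ -5), so both are valid.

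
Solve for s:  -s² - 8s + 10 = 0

Discriminant: (-8)² − 4·(-1)·10 = 104.
Quadratic formula: s = (8 ± √104) / (-2).
So s = -√(26) - 4 ≈ -9.099 or s = -4 + √(26) ≈ 1.099.

s = -9.099 or s = 1.099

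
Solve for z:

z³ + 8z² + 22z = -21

z = -3

Rearrange: z³ + 8z² + 22z + 21 = 0.
Possible rational roots are divisors of 21. Testing z = -3 gives 0, so (z + 3) is a factor.
Divide: z³ + 8z² + 22z + 21 = (z + 3)(z² + 5z + 7).
The quadratic z² + 5z + 7 has discriminant -3 < 0, so no further real roots.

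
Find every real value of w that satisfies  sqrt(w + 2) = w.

Square both sides: w + 2 = (w)^2.
Expand and rearrange: w^2 - w - 2 = 0.
Solving gives w = 2 or w = -1.
Check each candidate in the original equation:
  w = 2: sqrt(4) = 2, while w = 2 — valid.
  w = -1: sqrt(1) = 1, while w = -1 — extraneous.

w = 2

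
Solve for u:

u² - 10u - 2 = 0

u = -0.1962 or u = 10.1962

Discriminant: (-10)² − 4·1·(-2) = 108.
Quadratic formula: u = (10 ± √108) / 2.
So u = 5 + 3·√(3) ≈ 10.1962 or u = 5 - 3·√(3) ≈ -0.1962.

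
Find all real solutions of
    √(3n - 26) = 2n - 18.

n = 10

Square both sides: 3n - 26 = (2n - 18)².
Expand and rearrange: 4n² - 75n + 350 = 0.
Solving gives n = 10 or n = 8.75.
Check each candidate in the original equation:
  n = 10: √(4) = 2, while 2n - 18 = 2 — valid.
  n = 8.75: √(0.25) = 0.5, while 2n - 18 = -0.5 — extraneous.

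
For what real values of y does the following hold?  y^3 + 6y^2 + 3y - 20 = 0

Possible rational roots are divisors of -20. Testing y = -4 gives 0, so (y + 4) is a factor.
Divide: y^3 + 6y^2 + 3y - 20 = (y + 4)(y^2 + 2y - 5).
Apply the quadratic formula to y^2 + 2y - 5 = 0: y = (-2 +/- sqrt(24))/2, i.e. y ~= 1.4495 or y ~= -3.4495.

y = -4 or y = -3.4495 or y = 1.4495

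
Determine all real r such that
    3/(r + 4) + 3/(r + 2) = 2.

r = -3.3028 or r = 0.3028

Multiply both sides by (r + 4)(r + 2):
3(r + 2) + 3(r + 4) = 2(r + 4)(r + 2).
Expand and collect terms: 2r^2 + 6r - 2 = 0.
By the quadratic formula, r = (-6 +/- sqrt(52)) / 4, so r ~= 0.3028 or r ~= -3.3028.
Neither value makes a denominator zero (r != -4, r != -2), so both are valid.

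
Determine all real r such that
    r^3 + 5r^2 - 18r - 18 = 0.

Possible rational roots are divisors of -18. Testing r = 3 gives 0, so (r - 3) is a factor.
Divide: r^3 + 5r^2 - 18r - 18 = (r - 3)(r^2 + 8r + 6).
Apply the quadratic formula to r^2 + 8r + 6 = 0: r = (-8 +/- sqrt(40))/2, i.e. r ~= -0.8377 or r ~= -7.1623.

r = -7.1623 or r = -0.8377 or r = 3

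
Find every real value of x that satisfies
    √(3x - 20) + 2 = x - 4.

x = 7 or x = 8

Isolate the radical: √(3x - 20) = x - 6.
Square both sides: 3x - 20 = (x - 6)².
Expand and rearrange: x² - 15x + 56 = 0.
Solving gives x = 8 or x = 7.
Check each candidate in the original equation:
  x = 8: √(4) = 2, while x - 6 = 2 — valid.
  x = 7: √(1) = 1, while x - 6 = 1 — valid.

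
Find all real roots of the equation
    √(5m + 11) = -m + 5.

m = 1

Square both sides: 5m + 11 = (-m + 5)².
Expand and rearrange: m² - 15m + 14 = 0.
Solving gives m = 14 or m = 1.
Check each candidate in the original equation:
  m = 14: √(81) = 9, while -m + 5 = -9 — extraneous.
  m = 1: √(16) = 4, while -m + 5 = 4 — valid.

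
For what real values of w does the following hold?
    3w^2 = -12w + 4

w = -4.3094 or w = 0.3094

Rearrange to standard form: 3w^2 + 12w - 4 = 0.
Discriminant: (12)^2 - 4*3*(-4) = 192.
Quadratic formula: w = (-12 +/- sqrt(192)) / 6.
So w = -2 + 4*sqrt(3)/3 ~= 0.3094 or w = -4*sqrt(3)/3 - 2 ~= -4.3094.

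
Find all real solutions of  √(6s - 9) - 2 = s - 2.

Isolate the radical: √(6s - 9) = s.
Square both sides: 6s - 9 = (s)².
Expand and rearrange: s² - 6s + 9 = 0.
This gives the repeated root s = 3.
Check in the original equation:
  s = 3: √(9) = 3, while s = 3 — valid.

s = 3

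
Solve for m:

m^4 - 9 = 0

Let u = m^2. The equation becomes u^2 - 9 = 0.
Factor: (u + 3)(u - 3) = 0, so u = -3 or u = 3.
m^2 = -3 < 0 has no real solution.
m^2 = 3 gives m = +/-sqrt(3) ~= +/-1.7321.

m = -1.7321 or m = 1.7321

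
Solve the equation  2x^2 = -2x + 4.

x = -2 or x = 1

Bring every term to one side: 2x^2 + 2x - 4 = 0.
Factor: 2(x - 1)(x + 2) = 0.
So x = 1 or x = -2.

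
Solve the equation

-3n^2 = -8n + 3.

n = 0.4514 or n = 2.2153

Rearrange to standard form: -3n^2 + 8n - 3 = 0.
Discriminant: (8)^2 - 4*(-3)*(-3) = 28.
Quadratic formula: n = (-8 +/- sqrt(28)) / (-6).
So n = 4/3 - sqrt(7)/3 ~= 0.4514 or n = sqrt(7)/3 + 4/3 ~= 2.2153.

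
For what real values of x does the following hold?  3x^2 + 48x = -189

Bring every term to one side: 3x^2 + 48x + 189 = 0.
Factor: 3(x + 7)(x + 9) = 0.
So x = -7 or x = -9.

x = -9 or x = -7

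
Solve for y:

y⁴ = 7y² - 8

y = -2.3583 or y = -1.1994 or y = 1.1994 or y = 2.3583

Let u = y². The equation becomes u² - 7u + 8 = 0.
By the quadratic formula, u = √(17)/2 + 7/2 or u = 7/2 - √(17)/2.
y² = √(17)/2 + 7/2 gives y = ±√(√(17)/2 + 7/2) ≈ ±2.3583.
y² = 7/2 - √(17)/2 gives y = ±√(7/2 - √(17)/2) ≈ ±1.1994.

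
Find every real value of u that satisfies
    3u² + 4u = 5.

u = -2.1196 or u = 0.7863

Rearrange to standard form: 3u² + 4u - 5 = 0.
Discriminant: (4)² − 4·3·(-5) = 76.
Quadratic formula: u = (-4 ± √76) / 6.
So u = -2/3 + √(19)/3 ≈ 0.7863 or u = -√(19)/3 - 2/3 ≈ -2.1196.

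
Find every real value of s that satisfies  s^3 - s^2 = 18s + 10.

s = -3.4142 or s = -0.5858 or s = 5

Rearrange: s^3 - s^2 - 18s - 10 = 0.
Possible rational roots are divisors of -10. Testing s = 5 gives 0, so (s - 5) is a factor.
Divide: s^3 - s^2 - 18s - 10 = (s - 5)(s^2 + 4s + 2).
Apply the quadratic formula to s^2 + 4s + 2 = 0: s = (-4 +/- sqrt(8))/2, i.e. s ~= -0.5858 or s ~= -3.4142.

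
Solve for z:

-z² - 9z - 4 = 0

Discriminant: (-9)² − 4·(-1)·(-4) = 65.
Quadratic formula: z = (9 ± √65) / (-2).
So z = -9/2 - √(65)/2 ≈ -8.5311 or z = -9/2 + √(65)/2 ≈ -0.4689.

z = -8.5311 or z = -0.4689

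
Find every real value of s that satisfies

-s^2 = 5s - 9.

s = -6.4051 or s = 1.4051

Rearrange to standard form: -s^2 - 5s + 9 = 0.
Discriminant: (-5)^2 - 4*(-1)*9 = 61.
Quadratic formula: s = (5 +/- sqrt(61)) / (-2).
So s = -sqrt(61)/2 - 5/2 ~= -6.4051 or s = -5/2 + sqrt(61)/2 ~= 1.4051.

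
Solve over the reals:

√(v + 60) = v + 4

v = 4

Square both sides: v + 60 = (v + 4)².
Expand and rearrange: v² + 7v - 44 = 0.
Solving gives v = 4 or v = -11.
Check each candidate in the original equation:
  v = 4: √(64) = 8, while v + 4 = 8 — valid.
  v = -11: √(49) = 7, while v + 4 = -7 — extraneous.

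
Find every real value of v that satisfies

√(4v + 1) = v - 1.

Square both sides: 4v + 1 = (v - 1)².
Expand and rearrange: v² - 6v = 0.
Solving gives v = 6 or v = 0.
Check each candidate in the original equation:
  v = 6: √(25) = 5, while v - 1 = 5 — valid.
  v = 0: √(1) = 1, while v - 1 = -1 — extraneous.

v = 6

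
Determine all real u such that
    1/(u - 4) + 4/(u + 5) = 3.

u = -3.7218 or u = 4.3885

Multiply both sides by (u - 4)(u + 5):
(u + 5) + 4(u - 4) = 3(u - 4)(u + 5).
Expand and collect terms: 3u^2 - 2u - 49 = 0.
By the quadratic formula, u = (2 +/- sqrt(592)) / 6, so u ~= 4.3885 or u ~= -3.7218.
Neither value makes a denominator zero (u != 4, u != -5), so both are valid.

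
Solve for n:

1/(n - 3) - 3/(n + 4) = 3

n = -4.9598 or n = 3.2931

Multiply both sides by (n - 3)(n + 4):
(n + 4) - 3(n - 3) = 3(n - 3)(n + 4).
Expand and collect terms: 3n² + 5n - 49 = 0.
By the quadratic formula, n = (-5 ± √613) / 6, so n ≈ 3.2931 or n ≈ -4.9598.
Neither value makes a denominator zero (n ≠ 3, n ≠ -4), so both are valid.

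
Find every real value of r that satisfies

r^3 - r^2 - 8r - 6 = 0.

r = -1.6458 or r = -1 or r = 3.6458

Possible rational roots are divisors of -6. Testing r = -1 gives 0, so (r + 1) is a factor.
Divide: r^3 - r^2 - 8r - 6 = (r + 1)(r^2 - 2r - 6).
Apply the quadratic formula to r^2 - 2r - 6 = 0: r = (2 +/- sqrt(28))/2, i.e. r ~= 3.6458 or r ~= -1.6458.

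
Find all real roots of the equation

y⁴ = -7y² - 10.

No real solutions.

Let u = y². The equation becomes u² + 7u + 10 = 0.
Factor: (u + 2)(u + 5) = 0, so u = -2 or u = -5.
y² = -2 < 0 has no real solution.
y² = -5 < 0 has no real solution.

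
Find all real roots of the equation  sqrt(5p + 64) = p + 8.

Square both sides: 5p + 64 = (p + 8)^2.
Expand and rearrange: p^2 + 11p = 0.
Solving gives p = 0 or p = -11.
Check each candidate in the original equation:
  p = 0: sqrt(64) = 8, while p + 8 = 8 — valid.
  p = -11: sqrt(9) = 3, while p + 8 = -3 — extraneous.

p = 0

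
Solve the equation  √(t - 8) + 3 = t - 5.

Isolate the radical: √(t - 8) = t - 8.
Square both sides: t - 8 = (t - 8)².
Expand and rearrange: t² - 17t + 72 = 0.
Solving gives t = 9 or t = 8.
Check each candidate in the original equation:
  t = 9: √(1) = 1, while t - 8 = 1 — valid.
  t = 8: √(0) = 0, while t - 8 = 0 — valid.

t = 8 or t = 9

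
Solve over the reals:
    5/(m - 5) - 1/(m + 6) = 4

Multiply both sides by (m - 5)(m + 6):
5(m + 6) - (m - 5) = 4(m - 5)(m + 6).
Expand and collect terms: 4m² - 155 = 0.
By the quadratic formula, m = (0 ± √2480) / 8, so m ≈ 6.2249 or m ≈ -6.2249.
Neither value makes a denominator zero (m ≠ 5, m ≠ -6), so both are valid.

m = -6.2249 or m = 6.2249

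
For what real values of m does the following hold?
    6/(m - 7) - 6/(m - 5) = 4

m = 4 or m = 8

Multiply both sides by (m - 7)(m - 5):
6(m - 5) - 6(m - 7) = 4(m - 7)(m - 5).
Expand and collect terms: 4m^2 - 48m + 128 = 0.
Factor or apply the quadratic formula: m = 8 or m = 4.
Neither value makes a denominator zero (m != 7, m != 5), so both are valid.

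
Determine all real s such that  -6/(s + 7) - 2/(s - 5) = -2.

s = -4.2915 or s = 6.2915

Multiply both sides by (s + 7)(s - 5):
-6(s - 5) - 2(s + 7) = -2(s + 7)(s - 5).
Expand and collect terms: -2s² + 4s + 54 = 0.
By the quadratic formula, s = (-4 ± √448) / -4, so s ≈ -4.2915 or s ≈ 6.2915.
Neither value makes a denominator zero (s ≠ -7, s ≠ 5), so both are valid.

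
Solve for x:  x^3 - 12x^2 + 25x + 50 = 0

x = -1.217 or x = 5 or x = 8.217

Possible rational roots are divisors of 50. Testing x = 5 gives 0, so (x - 5) is a factor.
Divide: x^3 - 12x^2 + 25x + 50 = (x - 5)(x^2 - 7x - 10).
Apply the quadratic formula to x^2 - 7x - 10 = 0: x = (7 +/- sqrt(89))/2, i.e. x ~= 8.217 or x ~= -1.217.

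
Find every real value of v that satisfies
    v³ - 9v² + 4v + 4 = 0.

Possible rational roots are divisors of 4. Testing v = 1 gives 0, so (v - 1) is a factor.
Divide: v³ - 9v² + 4v + 4 = (v - 1)(v² - 8v - 4).
Apply the quadratic formula to v² - 8v - 4 = 0: v = (8 ± √80)/2, i.e. v ≈ 8.4721 or v ≈ -0.4721.

v = -0.4721 or v = 1 or v = 8.4721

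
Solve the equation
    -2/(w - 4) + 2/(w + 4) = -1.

Multiply both sides by (w - 4)(w + 4):
-2(w + 4) + 2(w - 4) = -(w - 4)(w + 4).
Expand and collect terms: -w² + 32 = 0.
By the quadratic formula, w = (0 ± √128) / -2, so w ≈ -5.6569 or w ≈ 5.6569.
Neither value makes a denominator zero (w ≠ 4, w ≠ -4), so both are valid.

w = -5.6569 or w = 5.6569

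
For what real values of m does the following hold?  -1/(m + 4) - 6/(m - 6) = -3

Multiply both sides by (m + 4)(m - 6):
-(m - 6) - 6(m + 4) = -3(m + 4)(m - 6).
Expand and collect terms: -3m² + 13m + 90 = 0.
By the quadratic formula, m = (-13 ± √1249) / -6, so m ≈ -3.7235 or m ≈ 8.0569.
Neither value makes a denominator zero (m ≠ -4, m ≠ 6), so both are valid.

m = -3.7235 or m = 8.0569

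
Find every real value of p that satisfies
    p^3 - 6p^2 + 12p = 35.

p = 5

Rearrange: p^3 - 6p^2 + 12p - 35 = 0.
Possible rational roots are divisors of -35. Testing p = 5 gives 0, so (p - 5) is a factor.
Divide: p^3 - 6p^2 + 12p - 35 = (p - 5)(p^2 - p + 7).
The quadratic p^2 - p + 7 has discriminant -27 < 0, so no further real roots.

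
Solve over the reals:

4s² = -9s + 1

Rearrange to standard form: 4s² + 9s - 1 = 0.
Discriminant: (9)² − 4·4·(-1) = 97.
Quadratic formula: s = (-9 ± √97) / 8.
So s = -9/8 + √(97)/8 ≈ 0.1061 or s = -√(97)/8 - 9/8 ≈ -2.3561.

s = -2.3561 or s = 0.1061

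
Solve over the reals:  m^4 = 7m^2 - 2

m = -2.5887 or m = -0.5463 or m = 0.5463 or m = 2.5887

Let u = m^2. The equation becomes u^2 - 7u + 2 = 0.
By the quadratic formula, u = sqrt(41)/2 + 7/2 or u = 7/2 - sqrt(41)/2.
m^2 = sqrt(41)/2 + 7/2 gives m = +/-sqrt(sqrt(41)/2 + 7/2) ~= +/-2.5887.
m^2 = 7/2 - sqrt(41)/2 gives m = +/-sqrt(7/2 - sqrt(41)/2) ~= +/-0.5463.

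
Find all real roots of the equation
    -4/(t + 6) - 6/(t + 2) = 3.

Multiply both sides by (t + 6)(t + 2):
-4(t + 2) - 6(t + 6) = 3(t + 6)(t + 2).
Expand and collect terms: 3t² + 34t + 80 = 0.
Factor or apply the quadratic formula: t = -3.3333 or t = -8.
Neither value makes a denominator zero (t ≠ -6, t ≠ -2), so both are valid.

t = -8 or t = -3.3333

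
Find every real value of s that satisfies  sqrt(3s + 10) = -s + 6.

s = 2

Square both sides: 3s + 10 = (-s + 6)^2.
Expand and rearrange: s^2 - 15s + 26 = 0.
Solving gives s = 13 or s = 2.
Check each candidate in the original equation:
  s = 13: sqrt(49) = 7, while -s + 6 = -7 — extraneous.
  s = 2: sqrt(16) = 4, while -s + 6 = 4 — valid.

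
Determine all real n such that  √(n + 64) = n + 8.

n = 0

Square both sides: n + 64 = (n + 8)².
Expand and rearrange: n² + 15n = 0.
Solving gives n = 0 or n = -15.
Check each candidate in the original equation:
  n = 0: √(64) = 8, while n + 8 = 8 — valid.
  n = -15: √(49) = 7, while n + 8 = -7 — extraneous.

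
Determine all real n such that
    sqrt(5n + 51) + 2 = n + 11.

Isolate the radical: sqrt(5n + 51) = n + 9.
Square both sides: 5n + 51 = (n + 9)^2.
Expand and rearrange: n^2 + 13n + 30 = 0.
Solving gives n = -3 or n = -10.
Check each candidate in the original equation:
  n = -3: sqrt(36) = 6, while n + 9 = 6 — valid.
  n = -10: sqrt(1) = 1, while n + 9 = -1 — extraneous.

n = -3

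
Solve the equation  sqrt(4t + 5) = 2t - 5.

Square both sides: 4t + 5 = (2t - 5)^2.
Expand and rearrange: 4t^2 - 24t + 20 = 0.
Solving gives t = 5 or t = 1.
Check each candidate in the original equation:
  t = 5: sqrt(25) = 5, while 2t - 5 = 5 — valid.
  t = 1: sqrt(9) = 3, while 2t - 5 = -3 — extraneous.

t = 5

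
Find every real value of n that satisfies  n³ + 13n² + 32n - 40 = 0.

Possible rational roots are divisors of -40. Testing n = -5 gives 0, so (n + 5) is a factor.
Divide: n³ + 13n² + 32n - 40 = (n + 5)(n² + 8n - 8).
Apply the quadratic formula to n² + 8n - 8 = 0: n = (-8 ± √96)/2, i.e. n ≈ 0.899 or n ≈ -8.899.

n = -8.899 or n = -5 or n = 0.899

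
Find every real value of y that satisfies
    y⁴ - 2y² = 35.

y = -2.6458 or y = 2.6458

Let u = y². The equation becomes u² - 2u - 35 = 0.
Factor: (u - 7)(u + 5) = 0, so u = 7 or u = -5.
y² = 7 gives y = ±√(7) ≈ ±2.6458.
y² = -5 < 0 has no real solution.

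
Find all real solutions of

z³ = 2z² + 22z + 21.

Rearrange: z³ - 2z² - 22z - 21 = 0.
Possible rational roots are divisors of -21. Testing z = -3 gives 0, so (z + 3) is a factor.
Divide: z³ - 2z² - 22z - 21 = (z + 3)(z² - 5z - 7).
Apply the quadratic formula to z² - 5z - 7 = 0: z = (5 ± √53)/2, i.e. z ≈ 6.1401 or z ≈ -1.1401.

z = -3 or z = -1.1401 or z = 6.1401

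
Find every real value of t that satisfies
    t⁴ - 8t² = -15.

t = -2.2361 or t = -1.7321 or t = 1.7321 or t = 2.2361

Let u = t². The equation becomes u² - 8u + 15 = 0.
Factor: (u - 5)(u - 3) = 0, so u = 5 or u = 3.
t² = 5 gives t = ±√(5) ≈ ±2.2361.
t² = 3 gives t = ±√(3) ≈ ±1.7321.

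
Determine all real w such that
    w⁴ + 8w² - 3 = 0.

w = -0.5991 or w = 0.5991

Let u = w². The equation becomes u² + 8u - 3 = 0.
By the quadratic formula, u = -4 + √(19) or u = -√(19) - 4.
w² = -4 + √(19) gives w = ±√(-4 + √(19)) ≈ ±0.5991.
w² = -√(19) - 4 < 0 has no real solution.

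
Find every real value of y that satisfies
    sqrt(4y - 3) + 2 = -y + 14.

y = 7

Isolate the radical: sqrt(4y - 3) = -y + 12.
Square both sides: 4y - 3 = (-y + 12)^2.
Expand and rearrange: y^2 - 28y + 147 = 0.
Solving gives y = 21 or y = 7.
Check each candidate in the original equation:
  y = 21: sqrt(81) = 9, while -y + 12 = -9 — extraneous.
  y = 7: sqrt(25) = 5, while -y + 12 = 5 — valid.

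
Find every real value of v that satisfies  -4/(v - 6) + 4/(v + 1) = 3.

Multiply both sides by (v - 6)(v + 1):
-4(v + 1) + 4(v - 6) = 3(v - 6)(v + 1).
Expand and collect terms: 3v^2 - 15v + 10 = 0.
By the quadratic formula, v = (15 +/- sqrt(105)) / 6, so v ~= 4.2078 or v ~= 0.7922.
Neither value makes a denominator zero (v != 6, v != -1), so both are valid.

v = 0.7922 or v = 4.2078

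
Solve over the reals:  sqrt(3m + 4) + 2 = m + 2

Isolate the radical: sqrt(3m + 4) = m.
Square both sides: 3m + 4 = (m)^2.
Expand and rearrange: m^2 - 3m - 4 = 0.
Solving gives m = 4 or m = -1.
Check each candidate in the original equation:
  m = 4: sqrt(16) = 4, while m = 4 — valid.
  m = -1: sqrt(1) = 1, while m = -1 — extraneous.

m = 4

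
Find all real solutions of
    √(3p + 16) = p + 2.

p = 3

Square both sides: 3p + 16 = (p + 2)².
Expand and rearrange: p² + p - 12 = 0.
Solving gives p = 3 or p = -4.
Check each candidate in the original equation:
  p = 3: √(25) = 5, while p + 2 = 5 — valid.
  p = -4: √(4) = 2, while p + 2 = -2 — extraneous.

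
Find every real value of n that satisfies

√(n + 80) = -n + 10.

n = 1

Square both sides: n + 80 = (-n + 10)².
Expand and rearrange: n² - 21n + 20 = 0.
Solving gives n = 20 or n = 1.
Check each candidate in the original equation:
  n = 20: √(100) = 10, while -n + 10 = -10 — extraneous.
  n = 1: √(81) = 9, while -n + 10 = 9 — valid.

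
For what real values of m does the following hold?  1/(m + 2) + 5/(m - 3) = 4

Multiply both sides by (m + 2)(m - 3):
(m - 3) + 5(m + 2) = 4(m + 2)(m - 3).
Expand and collect terms: 4m^2 - 10m - 31 = 0.
By the quadratic formula, m = (10 +/- sqrt(596)) / 8, so m ~= 4.3016 or m ~= -1.8016.
Neither value makes a denominator zero (m != -2, m != 3), so both are valid.

m = -1.8016 or m = 4.3016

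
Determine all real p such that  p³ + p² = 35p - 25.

p = -6.7417 or p = 0.7417 or p = 5

Rearrange: p³ + p² - 35p + 25 = 0.
Possible rational roots are divisors of 25. Testing p = 5 gives 0, so (p - 5) is a factor.
Divide: p³ + p² - 35p + 25 = (p - 5)(p² + 6p - 5).
Apply the quadratic formula to p² + 6p - 5 = 0: p = (-6 ± √56)/2, i.e. p ≈ 0.7417 or p ≈ -6.7417.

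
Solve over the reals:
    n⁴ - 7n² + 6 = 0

Let u = n². The equation becomes u² - 7u + 6 = 0.
Factor: (u - 6)(u - 1) = 0, so u = 6 or u = 1.
n² = 6 gives n = ±√(6) ≈ ±2.4495.
n² = 1 gives n = ±1.

n = -2.4495 or n = -1 or n = 1 or n = 2.4495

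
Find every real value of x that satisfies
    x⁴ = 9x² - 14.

Let u = x². The equation becomes u² - 9u + 14 = 0.
Factor: (u - 7)(u - 2) = 0, so u = 7 or u = 2.
x² = 7 gives x = ±√(7) ≈ ±2.6458.
x² = 2 gives x = ±√(2) ≈ ±1.4142.

x = -2.6458 or x = -1.4142 or x = 1.4142 or x = 2.6458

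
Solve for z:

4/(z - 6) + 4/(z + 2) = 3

Multiply both sides by (z - 6)(z + 2):
4(z + 2) + 4(z - 6) = 3(z - 6)(z + 2).
Expand and collect terms: 3z² - 20z - 20 = 0.
By the quadratic formula, z = (20 ± √640) / 6, so z ≈ 7.5497 or z ≈ -0.883.
Neither value makes a denominator zero (z ≠ 6, z ≠ -2), so both are valid.

z = -0.883 or z = 7.5497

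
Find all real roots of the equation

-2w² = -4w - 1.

w = -0.2247 or w = 2.2247

Rearrange to standard form: -2w² + 4w + 1 = 0.
Discriminant: (4)² − 4·(-2)·1 = 24.
Quadratic formula: w = (-4 ± √24) / (-4).
So w = 1 - √(6)/2 ≈ -0.2247 or w = 1 + √(6)/2 ≈ 2.2247.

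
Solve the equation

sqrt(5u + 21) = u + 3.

Square both sides: 5u + 21 = (u + 3)^2.
Expand and rearrange: u^2 + u - 12 = 0.
Solving gives u = 3 or u = -4.
Check each candidate in the original equation:
  u = 3: sqrt(36) = 6, while u + 3 = 6 — valid.
  u = -4: sqrt(1) = 1, while u + 3 = -1 — extraneous.

u = 3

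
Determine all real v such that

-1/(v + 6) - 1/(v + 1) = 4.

v = -6.2625 or v = -1.2375

Multiply both sides by (v + 6)(v + 1):
-(v + 1) - (v + 6) = 4(v + 6)(v + 1).
Expand and collect terms: 4v² + 30v + 31 = 0.
By the quadratic formula, v = (-30 ± √404) / 8, so v ≈ -1.2375 or v ≈ -6.2625.
Neither value makes a denominator zero (v ≠ -6, v ≠ -1), so both are valid.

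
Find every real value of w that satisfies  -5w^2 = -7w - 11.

w = -0.9401 or w = 2.3401

Rearrange to standard form: -5w^2 + 7w + 11 = 0.
Discriminant: (7)^2 - 4*(-5)*11 = 269.
Quadratic formula: w = (-7 +/- sqrt(269)) / (-10).
So w = 7/10 - sqrt(269)/10 ~= -0.9401 or w = 7/10 + sqrt(269)/10 ~= 2.3401.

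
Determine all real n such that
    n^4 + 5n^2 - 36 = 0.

Let u = n^2. The equation becomes u^2 + 5u - 36 = 0.
Factor: (u - 4)(u + 9) = 0, so u = 4 or u = -9.
n^2 = 4 gives n = +/-2.
n^2 = -9 < 0 has no real solution.

n = -2 or n = 2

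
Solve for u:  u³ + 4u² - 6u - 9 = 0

u = -4.8541 or u = -1 or u = 1.8541

Possible rational roots are divisors of -9. Testing u = -1 gives 0, so (u + 1) is a factor.
Divide: u³ + 4u² - 6u - 9 = (u + 1)(u² + 3u - 9).
Apply the quadratic formula to u² + 3u - 9 = 0: u = (-3 ± √45)/2, i.e. u ≈ 1.8541 or u ≈ -4.8541.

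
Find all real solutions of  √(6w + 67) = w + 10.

w = -3

Square both sides: 6w + 67 = (w + 10)².
Expand and rearrange: w² + 14w + 33 = 0.
Solving gives w = -3 or w = -11.
Check each candidate in the original equation:
  w = -3: √(49) = 7, while w + 10 = 7 — valid.
  w = -11: √(1) = 1, while w + 10 = -1 — extraneous.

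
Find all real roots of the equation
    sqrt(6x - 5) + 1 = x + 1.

x = 1 or x = 5

Isolate the radical: sqrt(6x - 5) = x.
Square both sides: 6x - 5 = (x)^2.
Expand and rearrange: x^2 - 6x + 5 = 0.
Solving gives x = 5 or x = 1.
Check each candidate in the original equation:
  x = 5: sqrt(25) = 5, while x = 5 — valid.
  x = 1: sqrt(1) = 1, while x = 1 — valid.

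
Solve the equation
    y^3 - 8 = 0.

y = 2

Possible rational roots are divisors of -8. Testing y = 2 gives 0, so (y - 2) is a factor.
Divide: y^3 - 8 = (y - 2)(y^2 + 2y + 4).
The quadratic y^2 + 2y + 4 has discriminant -12 < 0, so no further real roots.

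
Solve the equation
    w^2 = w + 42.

w = -6 or w = 7

Bring every term to one side: w^2 - w - 42 = 0.
Factor: (w - 7)(w + 6) = 0.
So w = 7 or w = -6.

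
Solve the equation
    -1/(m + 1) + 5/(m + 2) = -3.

Multiply both sides by (m + 1)(m + 2):
-(m + 2) + 5(m + 1) = -3(m + 1)(m + 2).
Expand and collect terms: -3m^2 - 13m - 9 = 0.
By the quadratic formula, m = (13 +/- sqrt(61)) / -6, so m ~= -3.4684 or m ~= -0.865.
Neither value makes a denominator zero (m != -1, m != -2), so both are valid.

m = -3.4684 or m = -0.865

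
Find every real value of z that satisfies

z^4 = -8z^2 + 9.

z = -1 or z = 1

Let u = z^2. The equation becomes u^2 + 8u - 9 = 0.
Factor: (u - 1)(u + 9) = 0, so u = 1 or u = -9.
z^2 = 1 gives z = +/-1.
z^2 = -9 < 0 has no real solution.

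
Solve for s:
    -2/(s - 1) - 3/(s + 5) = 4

Multiply both sides by (s - 1)(s + 5):
-2(s + 5) - 3(s - 1) = 4(s - 1)(s + 5).
Expand and collect terms: 4s² + 21s - 13 = 0.
By the quadratic formula, s = (-21 ± √649) / 8, so s ≈ 0.5594 or s ≈ -5.8094.
Neither value makes a denominator zero (s ≠ 1, s ≠ -5), so both are valid.

s = -5.8094 or s = 0.5594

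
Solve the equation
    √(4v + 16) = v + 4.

v = -4 or v = 0

Square both sides: 4v + 16 = (v + 4)².
Expand and rearrange: v² + 4v = 0.
Solving gives v = 0 or v = -4.
Check each candidate in the original equation:
  v = 0: √(16) = 4, while v + 4 = 4 — valid.
  v = -4: √(0) = 0, while v + 4 = 0 — valid.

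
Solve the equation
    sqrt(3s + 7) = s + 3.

Square both sides: 3s + 7 = (s + 3)^2.
Expand and rearrange: s^2 + 3s + 2 = 0.
Solving gives s = -1 or s = -2.
Check each candidate in the original equation:
  s = -1: sqrt(4) = 2, while s + 3 = 2 — valid.
  s = -2: sqrt(1) = 1, while s + 3 = 1 — valid.

s = -2 or s = -1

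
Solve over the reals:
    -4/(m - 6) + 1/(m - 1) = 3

m = 1.4725 or m = 4.5275

Multiply both sides by (m - 6)(m - 1):
-4(m - 1) + (m - 6) = 3(m - 6)(m - 1).
Expand and collect terms: 3m² - 18m + 20 = 0.
By the quadratic formula, m = (18 ± √84) / 6, so m ≈ 4.5275 or m ≈ 1.4725.
Neither value makes a denominator zero (m ≠ 6, m ≠ 1), so both are valid.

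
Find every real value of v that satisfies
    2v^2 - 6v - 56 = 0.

v = -4 or v = 7

Factor: 2(v + 4)(v - 7) = 0.
So v = -4 or v = 7.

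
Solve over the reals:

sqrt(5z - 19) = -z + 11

z = 7

Square both sides: 5z - 19 = (-z + 11)^2.
Expand and rearrange: z^2 - 27z + 140 = 0.
Solving gives z = 20 or z = 7.
Check each candidate in the original equation:
  z = 20: sqrt(81) = 9, while -z + 11 = -9 — extraneous.
  z = 7: sqrt(16) = 4, while -z + 11 = 4 — valid.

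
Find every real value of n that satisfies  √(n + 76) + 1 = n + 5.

n = 5

Isolate the radical: √(n + 76) = n + 4.
Square both sides: n + 76 = (n + 4)².
Expand and rearrange: n² + 7n - 60 = 0.
Solving gives n = 5 or n = -12.
Check each candidate in the original equation:
  n = 5: √(81) = 9, while n + 4 = 9 — valid.
  n = -12: √(64) = 8, while n + 4 = -8 — extraneous.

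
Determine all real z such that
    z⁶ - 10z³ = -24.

z = 1.5874 or z = 1.8171

Let u = z³. The equation becomes u² - 10u + 24 = 0.
Factor: (u - 4)(u - 6) = 0, so u = 4 or u = 6.
z³ = 4 gives z = ∛(4) ≈ 1.5874.
z³ = 6 gives z = ∛(6) ≈ 1.8171.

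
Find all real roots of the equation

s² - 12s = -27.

Bring every term to one side: s² - 12s + 27 = 0.
Factor: (s - 9)(s - 3) = 0.
So s = 9 or s = 3.

s = 3 or s = 9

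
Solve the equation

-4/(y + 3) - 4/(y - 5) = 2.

Multiply both sides by (y + 3)(y - 5):
-4(y - 5) - 4(y + 3) = 2(y + 3)(y - 5).
Expand and collect terms: 2y^2 + 4y - 38 = 0.
By the quadratic formula, y = (-4 +/- sqrt(320)) / 4, so y ~= 3.4721 or y ~= -5.4721.
Neither value makes a denominator zero (y != -3, y != 5), so both are valid.

y = -5.4721 or y = 3.4721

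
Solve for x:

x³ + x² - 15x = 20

x = -3.618 or x = -1.382 or x = 4

Rearrange: x³ + x² - 15x - 20 = 0.
Possible rational roots are divisors of -20. Testing x = 4 gives 0, so (x - 4) is a factor.
Divide: x³ + x² - 15x - 20 = (x - 4)(x² + 5x + 5).
Apply the quadratic formula to x² + 5x + 5 = 0: x = (-5 ± √5)/2, i.e. x ≈ -1.382 or x ≈ -3.618.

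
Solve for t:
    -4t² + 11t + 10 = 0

Discriminant: (11)² − 4·(-4)·10 = 281.
Quadratic formula: t = (-11 ± √281) / (-8).
So t = 11/8 - √(281)/8 ≈ -0.7204 or t = 11/8 + √(281)/8 ≈ 3.4704.

t = -0.7204 or t = 3.4704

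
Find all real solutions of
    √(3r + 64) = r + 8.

r = 0

Square both sides: 3r + 64 = (r + 8)².
Expand and rearrange: r² + 13r = 0.
Solving gives r = 0 or r = -13.
Check each candidate in the original equation:
  r = 0: √(64) = 8, while r + 8 = 8 — valid.
  r = -13: √(25) = 5, while r + 8 = -5 — extraneous.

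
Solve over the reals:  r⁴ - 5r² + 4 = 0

Let u = r². The equation becomes u² - 5u + 4 = 0.
Factor: (u - 1)(u - 4) = 0, so u = 1 or u = 4.
r² = 1 gives r = ±1.
r² = 4 gives r = ±2.

r = -2 or r = -1 or r = 1 or r = 2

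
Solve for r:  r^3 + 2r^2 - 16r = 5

Rearrange: r^3 + 2r^2 - 16r - 5 = 0.
Possible rational roots are divisors of -5. Testing r = -5 gives 0, so (r + 5) is a factor.
Divide: r^3 + 2r^2 - 16r - 5 = (r + 5)(r^2 - 3r - 1).
Apply the quadratic formula to r^2 - 3r - 1 = 0: r = (3 +/- sqrt(13))/2, i.e. r ~= 3.3028 or r ~= -0.3028.

r = -5 or r = -0.3028 or r = 3.3028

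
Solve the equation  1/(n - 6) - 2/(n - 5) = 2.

Multiply both sides by (n - 6)(n - 5):
(n - 5) - 2(n - 6) = 2(n - 6)(n - 5).
Expand and collect terms: 2n² - 21n + 53 = 0.
By the quadratic formula, n = (21 ± √17) / 4, so n ≈ 6.2808 or n ≈ 4.2192.
Neither value makes a denominator zero (n ≠ 6, n ≠ 5), so both are valid.

n = 4.2192 or n = 6.2808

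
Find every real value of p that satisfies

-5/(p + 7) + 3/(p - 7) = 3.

Multiply both sides by (p + 7)(p - 7):
-5(p - 7) + 3(p + 7) = 3(p + 7)(p - 7).
Expand and collect terms: 3p² + 2p - 203 = 0.
By the quadratic formula, p = (-2 ± √2440) / 6, so p ≈ 7.8994 or p ≈ -8.5661.
Neither value makes a denominator zero (p ≠ -7, p ≠ 7), so both are valid.

p = -8.5661 or p = 7.8994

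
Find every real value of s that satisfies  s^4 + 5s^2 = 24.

Let u = s^2. The equation becomes u^2 + 5u - 24 = 0.
Factor: (u + 8)(u - 3) = 0, so u = -8 or u = 3.
s^2 = -8 < 0 has no real solution.
s^2 = 3 gives s = +/-sqrt(3) ~= +/-1.7321.

s = -1.7321 or s = 1.7321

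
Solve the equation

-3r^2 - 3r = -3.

r = -1.618 or r = 0.618

Rearrange to standard form: -3r^2 - 3r + 3 = 0.
Discriminant: (-3)^2 - 4*(-3)*3 = 45.
Quadratic formula: r = (3 +/- sqrt(45)) / (-6).
So r = -sqrt(5)/2 - 1/2 ~= -1.618 or r = -1/2 + sqrt(5)/2 ~= 0.618.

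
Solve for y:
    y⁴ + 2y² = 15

y = -1.7321 or y = 1.7321

Let u = y². The equation becomes u² + 2u - 15 = 0.
Factor: (u - 3)(u + 5) = 0, so u = 3 or u = -5.
y² = 3 gives y = ±√(3) ≈ ±1.7321.
y² = -5 < 0 has no real solution.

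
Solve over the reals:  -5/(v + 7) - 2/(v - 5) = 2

v = -9.6827 or v = 4.1827

Multiply both sides by (v + 7)(v - 5):
-5(v - 5) - 2(v + 7) = 2(v + 7)(v - 5).
Expand and collect terms: 2v^2 + 11v - 81 = 0.
By the quadratic formula, v = (-11 +/- sqrt(769)) / 4, so v ~= 4.1827 or v ~= -9.6827.
Neither value makes a denominator zero (v != -7, v != 5), so both are valid.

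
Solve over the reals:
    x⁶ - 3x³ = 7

Let u = x³. The equation becomes u² - 3u - 7 = 0.
By the quadratic formula, u = 3/2 + √(37)/2 or u = 3/2 - √(37)/2.
x³ = 3/2 + √(37)/2 gives x = ∛(3/2 + √(37)/2) ≈ 1.656.
x³ = 3/2 - √(37)/2 gives x = -∛(-3/2 + √(37)/2) ≈ -1.1551.

x = -1.1551 or x = 1.656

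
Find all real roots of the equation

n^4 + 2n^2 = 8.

Let u = n^2. The equation becomes u^2 + 2u - 8 = 0.
Factor: (u + 4)(u - 2) = 0, so u = -4 or u = 2.
n^2 = -4 < 0 has no real solution.
n^2 = 2 gives n = +/-sqrt(2) ~= +/-1.4142.

n = -1.4142 or n = 1.4142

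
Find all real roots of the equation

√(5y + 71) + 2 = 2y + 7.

Isolate the radical: √(5y + 71) = 2y + 5.
Square both sides: 5y + 71 = (2y + 5)².
Expand and rearrange: 4y² + 15y - 46 = 0.
Solving gives y = 2 or y = -5.75.
Check each candidate in the original equation:
  y = 2: √(81) = 9, while 2y + 5 = 9 — valid.
  y = -5.75: √(42.25) = 6.5, while 2y + 5 = -6.5 — extraneous.

y = 2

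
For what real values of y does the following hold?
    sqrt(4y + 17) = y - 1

Square both sides: 4y + 17 = (y - 1)^2.
Expand and rearrange: y^2 - 6y - 16 = 0.
Solving gives y = 8 or y = -2.
Check each candidate in the original equation:
  y = 8: sqrt(49) = 7, while y - 1 = 7 — valid.
  y = -2: sqrt(9) = 3, while y - 1 = -3 — extraneous.

y = 8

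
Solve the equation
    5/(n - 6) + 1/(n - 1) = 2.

n = 1.3258 or n = 8.6742

Multiply both sides by (n - 6)(n - 1):
5(n - 1) + (n - 6) = 2(n - 6)(n - 1).
Expand and collect terms: 2n^2 - 20n + 23 = 0.
By the quadratic formula, n = (20 +/- sqrt(216)) / 4, so n ~= 8.6742 or n ~= 1.3258.
Neither value makes a denominator zero (n != 6, n != 1), so both are valid.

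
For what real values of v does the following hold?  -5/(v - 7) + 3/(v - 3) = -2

v = 2 or v = 9

Multiply both sides by (v - 7)(v - 3):
-5(v - 3) + 3(v - 7) = -2(v - 7)(v - 3).
Expand and collect terms: -2v² + 22v - 36 = 0.
Factor or apply the quadratic formula: v = 2 or v = 9.
Neither value makes a denominator zero (v ≠ 7, v ≠ 3), so both are valid.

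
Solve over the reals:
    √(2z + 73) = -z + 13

Square both sides: 2z + 73 = (-z + 13)².
Expand and rearrange: z² - 28z + 96 = 0.
Solving gives z = 24 or z = 4.
Check each candidate in the original equation:
  z = 24: √(121) = 11, while -z + 13 = -11 — extraneous.
  z = 4: √(81) = 9, while -z + 13 = 9 — valid.

z = 4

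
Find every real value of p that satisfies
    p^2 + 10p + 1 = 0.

Discriminant: (10)^2 - 4*1*1 = 96.
Quadratic formula: p = (-10 +/- sqrt(96)) / 2.
So p = -5 + 2*sqrt(6) ~= -0.101 or p = -5 - 2*sqrt(6) ~= -9.899.

p = -9.899 or p = -0.101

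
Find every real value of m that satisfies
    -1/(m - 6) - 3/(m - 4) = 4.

Multiply both sides by (m - 6)(m - 4):
-(m - 4) - 3(m - 6) = 4(m - 6)(m - 4).
Expand and collect terms: 4m^2 - 36m + 74 = 0.
By the quadratic formula, m = (36 +/- sqrt(112)) / 8, so m ~= 5.8229 or m ~= 3.1771.
Neither value makes a denominator zero (m != 6, m != 4), so both are valid.

m = 3.1771 or m = 5.8229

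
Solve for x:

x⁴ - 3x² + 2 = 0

Let u = x². The equation becomes u² - 3u + 2 = 0.
Factor: (u - 1)(u - 2) = 0, so u = 1 or u = 2.
x² = 1 gives x = ±1.
x² = 2 gives x = ±√(2) ≈ ±1.4142.

x = -1.4142 or x = -1 or x = 1 or x = 1.4142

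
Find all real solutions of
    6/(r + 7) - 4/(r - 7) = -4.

r = -8.4086 or r = 7.9086

Multiply both sides by (r + 7)(r - 7):
6(r - 7) - 4(r + 7) = -4(r + 7)(r - 7).
Expand and collect terms: -4r^2 - 2r + 266 = 0.
By the quadratic formula, r = (2 +/- sqrt(4260)) / -8, so r ~= -8.4086 or r ~= 7.9086.
Neither value makes a denominator zero (r != -7, r != 7), so both are valid.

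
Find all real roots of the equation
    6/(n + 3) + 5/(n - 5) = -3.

n = -5.3824 or n = 3.7158

Multiply both sides by (n + 3)(n - 5):
6(n - 5) + 5(n + 3) = -3(n + 3)(n - 5).
Expand and collect terms: -3n^2 - 5n + 60 = 0.
By the quadratic formula, n = (5 +/- sqrt(745)) / -6, so n ~= -5.3824 or n ~= 3.7158.
Neither value makes a denominator zero (n != -3, n != 5), so both are valid.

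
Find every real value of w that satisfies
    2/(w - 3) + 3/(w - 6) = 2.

w = 3.614 or w = 7.886

Multiply both sides by (w - 3)(w - 6):
2(w - 6) + 3(w - 3) = 2(w - 3)(w - 6).
Expand and collect terms: 2w² - 23w + 57 = 0.
By the quadratic formula, w = (23 ± √73) / 4, so w ≈ 7.886 or w ≈ 3.614.
Neither value makes a denominator zero (w ≠ 3, w ≠ 6), so both are valid.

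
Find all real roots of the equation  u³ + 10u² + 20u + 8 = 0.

Possible rational roots are divisors of 8. Testing u = -2 gives 0, so (u + 2) is a factor.
Divide: u³ + 10u² + 20u + 8 = (u + 2)(u² + 8u + 4).
Apply the quadratic formula to u² + 8u + 4 = 0: u = (-8 ± √48)/2, i.e. u ≈ -0.5359 or u ≈ -7.4641.

u = -7.4641 or u = -2 or u = -0.5359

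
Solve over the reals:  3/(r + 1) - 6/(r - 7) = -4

r = -1.639 or r = 8.389

Multiply both sides by (r + 1)(r - 7):
3(r - 7) - 6(r + 1) = -4(r + 1)(r - 7).
Expand and collect terms: -4r² + 27r + 55 = 0.
By the quadratic formula, r = (-27 ± √1609) / -8, so r ≈ -1.639 or r ≈ 8.389.
Neither value makes a denominator zero (r ≠ -1, r ≠ 7), so both are valid.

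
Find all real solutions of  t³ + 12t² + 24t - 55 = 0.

Possible rational roots are divisors of -55. Testing t = -5 gives 0, so (t + 5) is a factor.
Divide: t³ + 12t² + 24t - 55 = (t + 5)(t² + 7t - 11).
Apply the quadratic formula to t² + 7t - 11 = 0: t = (-7 ± √93)/2, i.e. t ≈ 1.3218 or t ≈ -8.3218.

t = -8.3218 or t = -5 or t = 1.3218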